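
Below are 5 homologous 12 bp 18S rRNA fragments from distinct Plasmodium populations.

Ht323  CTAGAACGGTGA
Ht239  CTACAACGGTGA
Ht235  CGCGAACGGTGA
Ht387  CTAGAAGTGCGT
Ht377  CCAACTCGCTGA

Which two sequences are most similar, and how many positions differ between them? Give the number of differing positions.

1

Pairwise Hamming distances:
  Ht323 vs Ht239: 1
  Ht323 vs Ht235: 2
  Ht323 vs Ht387: 4
  Ht323 vs Ht377: 5
  Ht239 vs Ht235: 3
  Ht239 vs Ht387: 5
  Ht239 vs Ht377: 5
  Ht235 vs Ht387: 6
  Ht235 vs Ht377: 6
  Ht387 vs Ht377: 9
The smallest is 1, between Ht323 and Ht239.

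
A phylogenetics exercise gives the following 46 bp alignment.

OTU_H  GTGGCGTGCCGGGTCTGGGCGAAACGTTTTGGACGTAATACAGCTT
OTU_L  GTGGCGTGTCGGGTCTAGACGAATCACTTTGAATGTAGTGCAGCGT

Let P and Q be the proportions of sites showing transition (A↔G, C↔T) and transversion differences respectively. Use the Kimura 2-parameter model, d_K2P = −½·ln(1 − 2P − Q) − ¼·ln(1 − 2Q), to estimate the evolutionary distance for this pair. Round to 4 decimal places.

0.3080

Differing sites — 9:C/T (Ti); 17:G/A (Ti); 19:G/A (Ti); 24:A/T (Tv); 26:G/A (Ti); 27:T/C (Ti); 32:G/A (Ti); 34:C/T (Ti); 38:A/G (Ti); 40:A/G (Ti); 45:T/G (Tv).
Of the 11 differences, 9 transitions and 2 transversions over 46 sites: P = 9/46 = 0.195652, Q = 2/46 = 0.043478.
d = −0.5·ln(0.565218) − 0.25·ln(0.913044) = −0.5·(-0.570544) − 0.25·(-0.090971) = 0.3080.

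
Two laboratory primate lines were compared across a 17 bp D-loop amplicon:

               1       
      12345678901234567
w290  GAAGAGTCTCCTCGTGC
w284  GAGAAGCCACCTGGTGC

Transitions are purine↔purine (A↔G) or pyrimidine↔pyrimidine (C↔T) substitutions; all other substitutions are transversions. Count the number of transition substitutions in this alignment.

3

Mismatches occur at site 3 (A↔G, transition), site 4 (G↔A, transition), site 7 (T↔C, transition), site 9 (T↔A, transversion), site 13 (C↔G, transversion).
Of the 5 differences, 3 transitions and 2 transversions, so the answer is 3.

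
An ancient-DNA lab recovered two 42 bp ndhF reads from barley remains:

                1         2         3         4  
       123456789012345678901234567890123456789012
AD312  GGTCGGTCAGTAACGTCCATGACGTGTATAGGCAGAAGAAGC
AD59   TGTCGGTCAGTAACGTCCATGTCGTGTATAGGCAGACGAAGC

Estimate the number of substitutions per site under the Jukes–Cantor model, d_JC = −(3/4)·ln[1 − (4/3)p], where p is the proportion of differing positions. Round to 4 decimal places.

Mismatches occur at site 1 (G↔T), site 22 (A↔T), site 37 (A↔C).
p = 3/42 = 0.071429.
d = −0.75 · ln(1 − (4/3)·0.071429) = −0.75 · ln(0.904761) = −0.75 · (-0.100084) = 0.0751.

0.0751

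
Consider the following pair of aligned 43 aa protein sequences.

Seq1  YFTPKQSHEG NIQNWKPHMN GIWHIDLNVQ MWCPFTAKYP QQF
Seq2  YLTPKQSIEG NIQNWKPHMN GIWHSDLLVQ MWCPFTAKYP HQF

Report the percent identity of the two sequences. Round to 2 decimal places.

Differing sites — 2:F/L; 8:H/I; 25:I/S; 28:N/L; 41:Q/H.
38 of the 43 sites match, so the percent identity is 38/43 × 100 = 88.37%.

88.37%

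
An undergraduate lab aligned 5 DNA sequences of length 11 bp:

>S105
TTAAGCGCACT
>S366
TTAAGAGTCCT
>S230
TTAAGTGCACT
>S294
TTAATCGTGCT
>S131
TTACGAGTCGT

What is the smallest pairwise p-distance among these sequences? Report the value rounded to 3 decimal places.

Pairwise Hamming distances:
  S105 vs S366: 3
  S105 vs S230: 1
  S105 vs S294: 3
  S105 vs S131: 5
  S366 vs S230: 3
  S366 vs S294: 3
  S366 vs S131: 2
  S230 vs S294: 4
  S230 vs S131: 5
  S294 vs S131: 5
The smallest is 1 mismatch, between S105 and S230; p = 1/11 = 0.091.

0.091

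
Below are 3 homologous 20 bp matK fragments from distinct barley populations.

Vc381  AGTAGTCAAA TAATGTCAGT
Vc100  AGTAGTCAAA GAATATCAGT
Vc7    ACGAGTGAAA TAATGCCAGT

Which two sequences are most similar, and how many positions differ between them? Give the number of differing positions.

2

Pairwise Hamming distances:
  Vc381 vs Vc100: 2
  Vc381 vs Vc7: 4
  Vc100 vs Vc7: 6
The smallest is 2, between Vc381 and Vc100.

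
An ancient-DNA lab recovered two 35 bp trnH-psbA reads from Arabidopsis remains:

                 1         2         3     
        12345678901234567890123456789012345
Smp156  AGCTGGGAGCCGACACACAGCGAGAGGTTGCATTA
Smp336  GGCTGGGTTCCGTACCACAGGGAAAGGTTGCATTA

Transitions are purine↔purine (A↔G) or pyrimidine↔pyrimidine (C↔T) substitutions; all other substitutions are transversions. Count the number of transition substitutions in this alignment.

Differing sites — 1:A/G (Ti); 8:A/T (Tv); 9:G/T (Tv); 13:A/T (Tv); 14:C/A (Tv); 15:A/C (Tv); 21:C/G (Tv); 24:G/A (Ti).
Of the 8 differences, 2 transitions and 6 transversions, so the answer is 2.

2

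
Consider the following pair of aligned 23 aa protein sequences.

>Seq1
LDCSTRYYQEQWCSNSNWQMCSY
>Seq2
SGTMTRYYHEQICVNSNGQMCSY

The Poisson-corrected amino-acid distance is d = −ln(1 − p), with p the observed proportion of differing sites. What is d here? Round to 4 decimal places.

Mismatches occur at site 1 (L→S), site 2 (D→G), site 3 (C→T), site 4 (S→M), site 9 (Q→H), site 12 (W→I), site 14 (S→V), site 18 (W→G).
p = 8/23 = 0.347826.
d = −ln(1 − 0.347826) = −ln(0.652174) = 0.4274.

0.4274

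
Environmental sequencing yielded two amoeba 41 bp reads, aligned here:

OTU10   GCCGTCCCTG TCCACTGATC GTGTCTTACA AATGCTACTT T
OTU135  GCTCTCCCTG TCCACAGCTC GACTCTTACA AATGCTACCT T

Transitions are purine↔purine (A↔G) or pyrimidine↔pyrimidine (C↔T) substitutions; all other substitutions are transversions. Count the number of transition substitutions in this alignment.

2

Mismatches occur at site 3 (C→T, transition), site 4 (G→C, transversion), site 16 (T→A, transversion), site 18 (A→C, transversion), site 22 (T→A, transversion), site 23 (G→C, transversion), site 39 (T→C, transition).
Of the 7 differences, 2 transitions and 5 transversions, so the answer is 2.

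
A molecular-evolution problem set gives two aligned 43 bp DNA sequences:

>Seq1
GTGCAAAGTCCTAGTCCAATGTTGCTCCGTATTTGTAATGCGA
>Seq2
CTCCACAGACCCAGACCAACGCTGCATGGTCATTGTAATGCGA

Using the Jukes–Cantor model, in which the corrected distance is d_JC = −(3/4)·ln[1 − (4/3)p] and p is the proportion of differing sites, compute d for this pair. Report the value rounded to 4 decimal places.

0.3870

Mismatches occur at site 1 (G↔C), site 3 (G↔C), site 6 (A↔C), site 9 (T↔A), site 12 (T↔C), site 15 (T↔A), site 20 (T↔C), site 22 (T↔C), site 26 (T↔A), site 27 (C↔T), site 28 (C↔G), site 31 (A↔C), site 32 (T↔A).
p = 13/43 = 0.302326.
d = −0.75 · ln(1 − (4/3)·0.302326) = −0.75 · ln(0.596899) = −0.75 · (-0.516007) = 0.3870.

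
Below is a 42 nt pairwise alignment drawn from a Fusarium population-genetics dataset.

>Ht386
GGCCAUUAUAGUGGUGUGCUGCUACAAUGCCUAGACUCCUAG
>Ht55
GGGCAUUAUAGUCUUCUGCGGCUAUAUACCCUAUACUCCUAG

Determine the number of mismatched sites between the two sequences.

10

Differing sites — 3:C/G; 13:G/C; 14:G/U; 16:G/C; 20:U/G; 25:C/U; 27:A/U; 28:U/A; 29:G/C; 34:G/U.
That gives 10 mismatches out of 42 aligned sites, so the Hamming distance is 10.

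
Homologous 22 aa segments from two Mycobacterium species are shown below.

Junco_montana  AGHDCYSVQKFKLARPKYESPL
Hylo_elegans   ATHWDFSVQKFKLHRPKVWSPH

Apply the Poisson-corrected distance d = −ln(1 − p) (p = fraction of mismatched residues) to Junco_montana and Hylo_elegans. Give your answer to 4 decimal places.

0.4520

Mismatches occur at site 2 (G/T), site 4 (D/W), site 5 (C/D), site 6 (Y/F), site 14 (A/H), site 18 (Y/V), site 19 (E/W), site 22 (L/H).
p = 8/22 = 0.363636.
d = −ln(1 − 0.363636) = −ln(0.636364) = 0.4520.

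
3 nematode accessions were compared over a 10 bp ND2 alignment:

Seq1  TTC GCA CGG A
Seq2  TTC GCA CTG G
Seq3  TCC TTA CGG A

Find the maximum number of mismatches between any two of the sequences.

Pairwise Hamming distances:
  Seq1 vs Seq2: 2
  Seq1 vs Seq3: 3
  Seq2 vs Seq3: 5
The largest is 5, between Seq2 and Seq3.

5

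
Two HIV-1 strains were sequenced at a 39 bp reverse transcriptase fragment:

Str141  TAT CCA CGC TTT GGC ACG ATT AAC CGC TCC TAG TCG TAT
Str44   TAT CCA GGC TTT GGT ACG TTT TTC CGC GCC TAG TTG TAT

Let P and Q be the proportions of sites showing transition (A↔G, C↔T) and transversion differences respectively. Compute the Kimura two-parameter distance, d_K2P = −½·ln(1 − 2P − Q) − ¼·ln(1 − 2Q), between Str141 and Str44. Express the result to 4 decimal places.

Differing sites — 7:C/G (Tv); 15:C/T (Ti); 19:A/T (Tv); 22:A/T (Tv); 23:A/T (Tv); 28:T/G (Tv); 35:C/T (Ti).
Of the 7 differences, 2 transitions and 5 transversions over 39 sites: P = 2/39 = 0.051282, Q = 5/39 = 0.128205.
d = −0.5·ln(0.769231) − 0.25·ln(0.743590) = −0.5·(-0.262364) − 0.25·(-0.296265) = 0.2052.

0.2052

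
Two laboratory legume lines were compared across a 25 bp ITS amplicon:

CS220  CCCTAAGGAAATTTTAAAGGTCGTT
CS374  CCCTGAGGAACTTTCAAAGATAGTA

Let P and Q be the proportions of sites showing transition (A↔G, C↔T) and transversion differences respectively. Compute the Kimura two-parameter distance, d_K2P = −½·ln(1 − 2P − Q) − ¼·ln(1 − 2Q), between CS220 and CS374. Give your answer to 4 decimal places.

0.2918

Differing sites — 5:A/G (Ti); 11:A/C (Tv); 15:T/C (Ti); 20:G/A (Ti); 22:C/A (Tv); 25:T/A (Tv).
Of the 6 differences, 3 transitions and 3 transversions over 25 sites: P = 3/25 = 0.120000, Q = 3/25 = 0.120000.
d = −0.5·ln(0.640000) − 0.25·ln(0.760000) = −0.5·(-0.446287) − 0.25·(-0.274437) = 0.2918.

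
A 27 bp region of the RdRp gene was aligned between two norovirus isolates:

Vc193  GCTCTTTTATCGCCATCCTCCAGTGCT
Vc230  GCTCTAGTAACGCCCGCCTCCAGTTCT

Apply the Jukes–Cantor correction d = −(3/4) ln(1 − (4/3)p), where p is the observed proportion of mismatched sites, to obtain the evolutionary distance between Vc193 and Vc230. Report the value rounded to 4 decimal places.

0.2635

Differing sites — 6:T/A; 7:T/G; 10:T/A; 15:A/C; 16:T/G; 25:G/T.
p = 6/27 = 0.222222.
d = −0.75 · ln(1 − (4/3)·0.222222) = −0.75 · ln(0.703704) = −0.75 · (-0.351397) = 0.2635.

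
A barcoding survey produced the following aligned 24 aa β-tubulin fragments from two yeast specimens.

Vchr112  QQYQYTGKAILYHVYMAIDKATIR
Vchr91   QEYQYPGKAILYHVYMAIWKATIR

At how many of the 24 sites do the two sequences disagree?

3

Mismatches occur at site 2 (Q/E), site 6 (T/P), site 19 (D/W).
That gives 3 mismatches out of 24 aligned sites, so the Hamming distance is 3.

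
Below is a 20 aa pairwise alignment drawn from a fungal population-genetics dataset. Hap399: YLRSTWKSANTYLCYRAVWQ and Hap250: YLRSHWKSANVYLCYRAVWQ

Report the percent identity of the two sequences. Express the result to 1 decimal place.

90.0%

Mismatches occur at site 5 (T→H), site 11 (T→V).
18 of the 20 sites match, so the percent identity is 18/20 × 100 = 90.0%.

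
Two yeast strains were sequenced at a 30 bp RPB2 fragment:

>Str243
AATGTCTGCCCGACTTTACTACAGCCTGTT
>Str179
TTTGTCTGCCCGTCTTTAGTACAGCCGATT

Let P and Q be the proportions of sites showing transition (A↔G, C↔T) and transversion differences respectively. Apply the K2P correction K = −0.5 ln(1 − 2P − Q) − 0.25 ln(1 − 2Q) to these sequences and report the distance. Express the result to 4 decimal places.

Differing sites — 1:A/T (Tv); 2:A/T (Tv); 13:A/T (Tv); 19:C/G (Tv); 27:T/G (Tv); 28:G/A (Ti).
Of the 6 differences, 1 transition and 5 transversions over 30 sites: P = 1/30 = 0.033333, Q = 5/30 = 0.166667.
d = −0.5·ln(0.766667) − 0.25·ln(0.666666) = −0.5·(-0.265703) − 0.25·(-0.405466) = 0.2342.

0.2342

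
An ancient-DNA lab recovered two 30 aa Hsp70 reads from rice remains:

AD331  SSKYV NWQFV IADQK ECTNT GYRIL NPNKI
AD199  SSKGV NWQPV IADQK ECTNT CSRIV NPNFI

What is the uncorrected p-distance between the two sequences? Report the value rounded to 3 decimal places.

0.200

Differing sites — 4:Y/G; 9:F/P; 21:G/C; 22:Y/S; 25:L/V; 29:K/F.
There are 6 differences over 30 sites, so p = 6/30 = 0.200.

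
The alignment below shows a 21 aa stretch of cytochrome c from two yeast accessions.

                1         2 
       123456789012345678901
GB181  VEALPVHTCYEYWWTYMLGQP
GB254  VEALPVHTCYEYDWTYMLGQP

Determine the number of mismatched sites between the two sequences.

Differing sites — 13:W/D.
That gives 1 mismatch out of 21 aligned sites, so the Hamming distance is 1.

1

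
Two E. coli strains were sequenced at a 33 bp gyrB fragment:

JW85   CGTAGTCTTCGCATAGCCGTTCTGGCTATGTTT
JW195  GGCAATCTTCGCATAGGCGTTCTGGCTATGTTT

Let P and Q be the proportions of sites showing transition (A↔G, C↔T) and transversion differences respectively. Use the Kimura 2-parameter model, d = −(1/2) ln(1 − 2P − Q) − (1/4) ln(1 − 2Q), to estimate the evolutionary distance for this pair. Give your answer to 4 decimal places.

0.1326

The sequences differ at positions 1 (C/G, transversion), 3 (T/C, transition), 5 (G/A, transition), 17 (C/G, transversion).
Of the 4 differences, 2 transitions and 2 transversions over 33 sites: P = 2/33 = 0.060606, Q = 2/33 = 0.060606.
d = −0.5·ln(0.818182) − 0.25·ln(0.878788) = −0.5·(-0.200670) − 0.25·(-0.129212) = 0.1326.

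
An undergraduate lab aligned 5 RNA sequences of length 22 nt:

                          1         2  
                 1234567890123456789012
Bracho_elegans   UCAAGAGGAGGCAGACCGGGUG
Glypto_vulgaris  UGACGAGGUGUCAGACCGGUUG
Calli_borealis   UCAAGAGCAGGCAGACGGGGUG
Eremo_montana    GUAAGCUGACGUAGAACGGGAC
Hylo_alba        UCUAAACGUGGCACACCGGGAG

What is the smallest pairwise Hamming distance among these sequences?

2

Pairwise Hamming distances:
  Bracho_elegans vs Glypto_vulgaris: 5
  Bracho_elegans vs Calli_borealis: 2
  Bracho_elegans vs Eremo_montana: 9
  Bracho_elegans vs Hylo_alba: 6
  Glypto_vulgaris vs Calli_borealis: 7
  Glypto_vulgaris vs Eremo_montana: 13
  Glypto_vulgaris vs Hylo_alba: 9
  Calli_borealis vs Eremo_montana: 11
  Calli_borealis vs Hylo_alba: 8
  Eremo_montana vs Hylo_alba: 12
The smallest is 2, between Bracho_elegans and Calli_borealis.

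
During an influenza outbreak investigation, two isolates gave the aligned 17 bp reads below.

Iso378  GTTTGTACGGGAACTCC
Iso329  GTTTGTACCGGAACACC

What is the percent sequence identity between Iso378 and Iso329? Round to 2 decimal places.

Mismatches occur at site 9 (G/C), site 15 (T/A).
15 of the 17 sites match, so the percent identity is 15/17 × 100 = 88.24%.

88.24%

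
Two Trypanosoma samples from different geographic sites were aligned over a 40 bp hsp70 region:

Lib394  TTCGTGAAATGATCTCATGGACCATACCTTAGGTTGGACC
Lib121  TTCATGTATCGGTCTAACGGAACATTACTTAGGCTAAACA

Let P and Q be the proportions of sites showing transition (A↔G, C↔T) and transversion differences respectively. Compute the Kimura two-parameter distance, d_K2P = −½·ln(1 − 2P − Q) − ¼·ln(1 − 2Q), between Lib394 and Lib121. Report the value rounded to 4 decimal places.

0.4799

The sequences differ at positions 4 (G/A, transition), 7 (A/T, transversion), 9 (A/T, transversion), 10 (T/C, transition), 12 (A/G, transition), 16 (C/A, transversion), 18 (T/C, transition), 22 (C/A, transversion), 26 (A/T, transversion), 27 (C/A, transversion), 34 (T/C, transition), 36 (G/A, transition), 37 (G/A, transition), 40 (C/A, transversion).
Of the 14 differences, 7 transitions and 7 transversions over 40 sites: P = 7/40 = 0.175000, Q = 7/40 = 0.175000.
d = −0.5·ln(0.475000) − 0.25·ln(0.650000) = −0.5·(-0.744440) − 0.25·(-0.430783) = 0.4799.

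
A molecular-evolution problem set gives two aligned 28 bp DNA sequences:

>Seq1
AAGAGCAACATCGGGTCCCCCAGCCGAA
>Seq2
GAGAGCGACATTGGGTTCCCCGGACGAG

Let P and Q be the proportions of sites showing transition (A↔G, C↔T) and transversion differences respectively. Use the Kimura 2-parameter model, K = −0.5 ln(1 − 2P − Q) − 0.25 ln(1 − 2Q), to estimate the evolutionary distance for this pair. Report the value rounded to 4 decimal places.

0.3306

Differing sites — 1:A/G (Ti); 7:A/G (Ti); 12:C/T (Ti); 17:C/T (Ti); 22:A/G (Ti); 24:C/A (Tv); 28:A/G (Ti).
Of the 7 differences, 6 transitions and 1 transversion over 28 sites: P = 6/28 = 0.214286, Q = 1/28 = 0.035714.
d = −0.5·ln(0.535714) − 0.25·ln(0.928572) = −0.5·(-0.624155) − 0.25·(-0.074107) = 0.3306.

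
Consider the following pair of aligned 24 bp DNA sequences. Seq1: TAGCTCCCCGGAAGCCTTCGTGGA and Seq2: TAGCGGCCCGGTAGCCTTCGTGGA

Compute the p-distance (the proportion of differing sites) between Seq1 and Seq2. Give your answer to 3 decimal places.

Differing sites — 5:T/G; 6:C/G; 12:A/T.
There are 3 differences over 24 sites, so p = 3/24 = 0.125.

0.125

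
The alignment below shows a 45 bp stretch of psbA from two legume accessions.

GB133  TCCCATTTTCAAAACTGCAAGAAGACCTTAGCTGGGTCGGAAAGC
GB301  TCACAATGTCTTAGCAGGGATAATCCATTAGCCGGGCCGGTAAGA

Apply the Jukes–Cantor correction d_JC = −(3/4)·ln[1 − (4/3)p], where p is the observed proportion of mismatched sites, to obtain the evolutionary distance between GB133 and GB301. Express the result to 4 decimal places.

Mismatches occur at site 3 (C→A), site 6 (T→A), site 8 (T→G), site 11 (A→T), site 12 (A→T), site 14 (A→G), site 16 (T→A), site 18 (C→G), site 19 (A→G), site 21 (G→T), site 24 (G→T), site 25 (A→C), site 27 (C→A), site 33 (T→C), site 37 (T→C), site 41 (A→T), site 45 (C→A).
p = 17/45 = 0.377778.
d = −0.75 · ln(1 − (4/3)·0.377778) = −0.75 · ln(0.496296) = −0.75 · (-0.700583) = 0.5254.

0.5254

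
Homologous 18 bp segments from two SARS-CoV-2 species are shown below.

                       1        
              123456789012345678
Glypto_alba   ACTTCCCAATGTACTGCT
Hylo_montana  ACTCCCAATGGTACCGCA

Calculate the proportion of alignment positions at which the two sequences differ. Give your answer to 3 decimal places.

0.333

Mismatches occur at site 4 (T/C), site 7 (C/A), site 9 (A/T), site 10 (T/G), site 15 (T/C), site 18 (T/A).
There are 6 differences over 18 sites, so p = 6/18 = 0.333.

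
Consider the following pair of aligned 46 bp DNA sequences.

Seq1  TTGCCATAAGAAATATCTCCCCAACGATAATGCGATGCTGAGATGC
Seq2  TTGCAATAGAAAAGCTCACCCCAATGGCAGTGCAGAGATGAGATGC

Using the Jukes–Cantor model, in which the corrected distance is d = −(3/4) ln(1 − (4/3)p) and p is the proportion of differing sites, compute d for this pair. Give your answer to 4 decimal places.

Mismatches occur at site 5 (C↔A), site 9 (A↔G), site 10 (G↔A), site 14 (T↔G), site 15 (A↔C), site 18 (T↔A), site 25 (C↔T), site 27 (A↔G), site 28 (T↔C), site 30 (A↔G), site 34 (G↔A), site 35 (A↔G), site 36 (T↔A), site 38 (C↔A).
p = 14/46 = 0.304348.
d = −0.75 · ln(1 − (4/3)·0.304348) = −0.75 · ln(0.594203) = −0.75 · (-0.520534) = 0.3904.

0.3904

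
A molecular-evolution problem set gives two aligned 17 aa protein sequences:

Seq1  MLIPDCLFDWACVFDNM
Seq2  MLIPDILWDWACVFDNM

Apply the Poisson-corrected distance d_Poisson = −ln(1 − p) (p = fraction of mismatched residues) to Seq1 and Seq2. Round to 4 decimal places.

0.1252

Mismatches occur at site 6 (C↔I), site 8 (F↔W).
p = 2/17 = 0.117647.
d = −ln(1 − 0.117647) = −ln(0.882353) = 0.1252.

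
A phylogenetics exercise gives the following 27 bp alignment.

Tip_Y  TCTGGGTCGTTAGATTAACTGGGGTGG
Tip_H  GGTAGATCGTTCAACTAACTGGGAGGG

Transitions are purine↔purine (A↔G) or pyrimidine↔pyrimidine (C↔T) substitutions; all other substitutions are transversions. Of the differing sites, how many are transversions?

The sequences differ at positions 1 (T/G, transversion), 2 (C/G, transversion), 4 (G/A, transition), 6 (G/A, transition), 12 (A/C, transversion), 13 (G/A, transition), 15 (T/C, transition), 24 (G/A, transition), 25 (T/G, transversion).
Of the 9 differences, 5 transitions and 4 transversions, so the answer is 4.

4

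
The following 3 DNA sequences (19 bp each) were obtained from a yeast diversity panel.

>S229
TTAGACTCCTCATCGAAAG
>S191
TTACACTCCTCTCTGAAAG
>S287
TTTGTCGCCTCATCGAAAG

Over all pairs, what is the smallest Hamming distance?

Pairwise Hamming distances:
  S229 vs S191: 4
  S229 vs S287: 3
  S191 vs S287: 7
The smallest is 3, between S229 and S287.

3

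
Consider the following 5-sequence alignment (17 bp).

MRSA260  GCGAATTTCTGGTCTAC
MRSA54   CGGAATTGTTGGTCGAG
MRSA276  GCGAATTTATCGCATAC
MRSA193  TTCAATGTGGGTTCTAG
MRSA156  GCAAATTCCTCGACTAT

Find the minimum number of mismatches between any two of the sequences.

4

Pairwise Hamming distances:
  MRSA260 vs MRSA54: 6
  MRSA260 vs MRSA276: 4
  MRSA260 vs MRSA193: 8
  MRSA260 vs MRSA156: 5
  MRSA54 vs MRSA276: 9
  MRSA54 vs MRSA193: 9
  MRSA54 vs MRSA156: 9
  MRSA276 vs MRSA193: 11
  MRSA276 vs MRSA156: 6
  MRSA193 vs MRSA156: 11
The smallest is 4, between MRSA260 and MRSA276.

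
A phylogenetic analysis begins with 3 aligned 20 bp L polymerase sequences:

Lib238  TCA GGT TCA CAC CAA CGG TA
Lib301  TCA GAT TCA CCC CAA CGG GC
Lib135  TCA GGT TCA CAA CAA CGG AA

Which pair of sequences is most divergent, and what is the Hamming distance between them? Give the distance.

5

Pairwise Hamming distances:
  Lib238 vs Lib301: 4
  Lib238 vs Lib135: 2
  Lib301 vs Lib135: 5
The largest is 5, between Lib301 and Lib135.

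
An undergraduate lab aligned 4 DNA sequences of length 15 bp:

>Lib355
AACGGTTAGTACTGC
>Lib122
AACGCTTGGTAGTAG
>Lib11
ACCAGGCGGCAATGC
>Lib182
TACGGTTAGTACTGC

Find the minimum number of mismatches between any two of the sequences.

Pairwise Hamming distances:
  Lib355 vs Lib122: 5
  Lib355 vs Lib11: 7
  Lib355 vs Lib182: 1
  Lib122 vs Lib11: 9
  Lib122 vs Lib182: 6
  Lib11 vs Lib182: 8
The smallest is 1, between Lib355 and Lib182.

1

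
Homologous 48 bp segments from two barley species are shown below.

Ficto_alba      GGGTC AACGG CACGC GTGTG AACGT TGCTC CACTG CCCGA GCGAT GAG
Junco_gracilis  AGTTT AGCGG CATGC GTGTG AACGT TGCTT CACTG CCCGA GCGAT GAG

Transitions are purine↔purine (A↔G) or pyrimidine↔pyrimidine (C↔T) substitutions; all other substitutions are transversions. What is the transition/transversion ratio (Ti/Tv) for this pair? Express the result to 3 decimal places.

5.000

Differing sites — 1:G/A (Ti); 3:G/T (Tv); 5:C/T (Ti); 7:A/G (Ti); 13:C/T (Ti); 30:C/T (Ti).
Of the 6 differences, 5 transitions and 1 transversion, so Ti/Tv = 5/1 = 5.000.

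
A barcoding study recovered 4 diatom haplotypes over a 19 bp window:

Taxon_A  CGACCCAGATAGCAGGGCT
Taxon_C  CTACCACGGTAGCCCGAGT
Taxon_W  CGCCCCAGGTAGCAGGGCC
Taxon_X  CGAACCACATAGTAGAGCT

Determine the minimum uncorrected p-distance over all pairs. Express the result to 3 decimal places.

Pairwise Hamming distances:
  Taxon_A vs Taxon_C: 8
  Taxon_A vs Taxon_W: 3
  Taxon_A vs Taxon_X: 4
  Taxon_C vs Taxon_W: 9
  Taxon_C vs Taxon_X: 12
  Taxon_W vs Taxon_X: 7
The smallest is 3 mismatches, between Taxon_A and Taxon_W; p = 3/19 = 0.158.

0.158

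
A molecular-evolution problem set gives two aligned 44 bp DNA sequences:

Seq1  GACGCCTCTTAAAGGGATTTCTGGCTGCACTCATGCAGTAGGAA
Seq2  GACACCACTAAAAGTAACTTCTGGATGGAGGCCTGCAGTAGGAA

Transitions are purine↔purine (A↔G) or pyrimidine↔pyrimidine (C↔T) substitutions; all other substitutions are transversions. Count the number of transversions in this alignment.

8

Differing sites — 4:G/A (Ti); 7:T/A (Tv); 10:T/A (Tv); 15:G/T (Tv); 16:G/A (Ti); 18:T/C (Ti); 25:C/A (Tv); 28:C/G (Tv); 30:C/G (Tv); 31:T/G (Tv); 33:A/C (Tv).
Of the 11 differences, 3 transitions and 8 transversions, so the answer is 8.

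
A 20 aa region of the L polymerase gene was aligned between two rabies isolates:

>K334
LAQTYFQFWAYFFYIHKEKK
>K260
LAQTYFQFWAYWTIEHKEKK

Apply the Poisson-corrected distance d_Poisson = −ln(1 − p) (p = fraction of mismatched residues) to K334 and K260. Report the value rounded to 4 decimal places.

Mismatches occur at site 12 (F/W), site 13 (F/T), site 14 (Y/I), site 15 (I/E).
p = 4/20 = 0.200000.
d = −ln(1 − 0.200000) = −ln(0.800000) = 0.2231.

0.2231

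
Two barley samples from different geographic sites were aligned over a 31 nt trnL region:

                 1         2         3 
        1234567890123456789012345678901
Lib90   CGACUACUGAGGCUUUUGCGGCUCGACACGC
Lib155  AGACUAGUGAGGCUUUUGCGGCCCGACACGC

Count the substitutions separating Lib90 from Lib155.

3

The sequences differ at positions 1 (C/A), 7 (C/G), 23 (U/C).
That gives 3 mismatches out of 31 aligned sites, so the Hamming distance is 3.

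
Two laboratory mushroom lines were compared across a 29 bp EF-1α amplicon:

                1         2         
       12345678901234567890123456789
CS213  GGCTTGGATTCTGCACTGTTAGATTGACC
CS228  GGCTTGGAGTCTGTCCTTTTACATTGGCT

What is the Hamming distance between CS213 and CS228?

Differing sites — 9:T/G; 14:C/T; 15:A/C; 18:G/T; 22:G/C; 27:A/G; 29:C/T.
That gives 7 mismatches out of 29 aligned sites, so the Hamming distance is 7.

7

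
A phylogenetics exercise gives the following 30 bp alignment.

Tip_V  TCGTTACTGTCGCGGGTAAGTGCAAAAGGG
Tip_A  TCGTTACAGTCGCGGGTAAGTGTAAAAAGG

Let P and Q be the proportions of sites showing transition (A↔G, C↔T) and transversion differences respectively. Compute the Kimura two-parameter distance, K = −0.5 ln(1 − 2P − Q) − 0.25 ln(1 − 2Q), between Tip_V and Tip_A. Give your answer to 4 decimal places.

0.1084

Mismatches occur at site 8 (T→A, transversion), site 23 (C→T, transition), site 28 (G→A, transition).
Of the 3 differences, 2 transitions and 1 transversion over 30 sites: P = 2/30 = 0.066667, Q = 1/30 = 0.033333.
d = −0.5·ln(0.833333) − 0.25·ln(0.933334) = −0.5·(-0.182322) − 0.25·(-0.068992) = 0.1084.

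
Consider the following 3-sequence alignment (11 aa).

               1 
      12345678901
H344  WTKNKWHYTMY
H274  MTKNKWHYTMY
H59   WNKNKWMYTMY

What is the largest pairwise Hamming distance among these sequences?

Pairwise Hamming distances:
  H344 vs H274: 1
  H344 vs H59: 2
  H274 vs H59: 3
The largest is 3, between H274 and H59.

3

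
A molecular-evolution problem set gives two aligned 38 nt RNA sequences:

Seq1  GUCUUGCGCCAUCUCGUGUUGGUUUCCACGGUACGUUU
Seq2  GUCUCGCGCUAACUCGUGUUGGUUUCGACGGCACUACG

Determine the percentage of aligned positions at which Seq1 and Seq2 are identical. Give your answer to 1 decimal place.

Mismatches occur at site 5 (U/C), site 10 (C/U), site 12 (U/A), site 27 (C/G), site 32 (U/C), site 35 (G/U), site 36 (U/A), site 37 (U/C), site 38 (U/G).
29 of the 38 sites match, so the percent identity is 29/38 × 100 = 76.3%.

76.3%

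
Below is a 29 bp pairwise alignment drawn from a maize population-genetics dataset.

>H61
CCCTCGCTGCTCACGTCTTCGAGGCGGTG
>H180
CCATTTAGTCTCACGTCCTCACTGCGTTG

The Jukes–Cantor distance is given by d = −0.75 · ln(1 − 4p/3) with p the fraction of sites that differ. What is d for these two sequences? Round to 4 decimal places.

0.5285

Differing sites — 3:C/A; 5:C/T; 6:G/T; 7:C/A; 8:T/G; 9:G/T; 18:T/C; 21:G/A; 22:A/C; 23:G/T; 27:G/T.
p = 11/29 = 0.379310.
d = −0.75 · ln(1 − (4/3)·0.379310) = −0.75 · ln(0.494253) = −0.75 · (-0.704708) = 0.5285.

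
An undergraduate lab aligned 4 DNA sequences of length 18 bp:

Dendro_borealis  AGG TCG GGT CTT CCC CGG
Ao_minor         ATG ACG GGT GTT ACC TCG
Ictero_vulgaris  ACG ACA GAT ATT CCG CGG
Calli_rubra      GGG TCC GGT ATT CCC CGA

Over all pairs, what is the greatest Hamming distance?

Pairwise Hamming distances:
  Dendro_borealis vs Ao_minor: 6
  Dendro_borealis vs Ictero_vulgaris: 6
  Dendro_borealis vs Calli_rubra: 4
  Ao_minor vs Ictero_vulgaris: 8
  Ao_minor vs Calli_rubra: 9
  Ictero_vulgaris vs Calli_rubra: 7
The largest is 9, between Ao_minor and Calli_rubra.

9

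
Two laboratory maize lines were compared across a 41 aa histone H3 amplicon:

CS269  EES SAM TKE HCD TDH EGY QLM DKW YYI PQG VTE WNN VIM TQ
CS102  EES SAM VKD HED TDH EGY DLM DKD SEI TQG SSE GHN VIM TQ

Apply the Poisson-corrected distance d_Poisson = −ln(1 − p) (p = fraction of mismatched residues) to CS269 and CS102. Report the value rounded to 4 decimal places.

0.3463

Mismatches occur at site 7 (T/V), site 9 (E/D), site 11 (C/E), site 19 (Q/D), site 24 (W/D), site 25 (Y/S), site 26 (Y/E), site 28 (P/T), site 31 (V/S), site 32 (T/S), site 34 (W/G), site 35 (N/H).
p = 12/41 = 0.292683.
d = −ln(1 − 0.292683) = −ln(0.707317) = 0.3463.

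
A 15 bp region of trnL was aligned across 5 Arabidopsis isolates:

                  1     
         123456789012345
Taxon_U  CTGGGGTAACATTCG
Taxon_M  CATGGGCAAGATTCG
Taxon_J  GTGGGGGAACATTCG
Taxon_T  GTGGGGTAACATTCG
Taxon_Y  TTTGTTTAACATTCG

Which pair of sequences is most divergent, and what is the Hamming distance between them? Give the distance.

6

Pairwise Hamming distances:
  Taxon_U vs Taxon_M: 4
  Taxon_U vs Taxon_J: 2
  Taxon_U vs Taxon_T: 1
  Taxon_U vs Taxon_Y: 4
  Taxon_M vs Taxon_J: 5
  Taxon_M vs Taxon_T: 5
  Taxon_M vs Taxon_Y: 6
  Taxon_J vs Taxon_T: 1
  Taxon_J vs Taxon_Y: 5
  Taxon_T vs Taxon_Y: 4
The largest is 6, between Taxon_M and Taxon_Y.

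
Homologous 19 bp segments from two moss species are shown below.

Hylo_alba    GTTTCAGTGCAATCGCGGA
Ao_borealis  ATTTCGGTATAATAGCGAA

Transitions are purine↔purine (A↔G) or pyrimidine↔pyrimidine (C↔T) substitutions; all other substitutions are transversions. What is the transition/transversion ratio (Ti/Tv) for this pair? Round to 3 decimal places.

The sequences differ at positions 1 (G/A, transition), 6 (A/G, transition), 9 (G/A, transition), 10 (C/T, transition), 14 (C/A, transversion), 18 (G/A, transition).
Of the 6 differences, 5 transitions and 1 transversion, so Ti/Tv = 5/1 = 5.000.

5.000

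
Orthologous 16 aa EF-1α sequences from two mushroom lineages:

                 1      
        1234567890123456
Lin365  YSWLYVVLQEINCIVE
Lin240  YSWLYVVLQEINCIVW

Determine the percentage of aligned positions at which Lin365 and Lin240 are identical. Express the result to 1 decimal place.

The sequences differ at position 16 (E/W).
15 of the 16 sites match, so the percent identity is 15/16 × 100 = 93.8%.

93.8%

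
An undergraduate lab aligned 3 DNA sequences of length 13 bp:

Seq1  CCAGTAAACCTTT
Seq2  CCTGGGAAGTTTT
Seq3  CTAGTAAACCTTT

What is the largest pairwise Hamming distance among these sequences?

6

Pairwise Hamming distances:
  Seq1 vs Seq2: 5
  Seq1 vs Seq3: 1
  Seq2 vs Seq3: 6
The largest is 6, between Seq2 and Seq3.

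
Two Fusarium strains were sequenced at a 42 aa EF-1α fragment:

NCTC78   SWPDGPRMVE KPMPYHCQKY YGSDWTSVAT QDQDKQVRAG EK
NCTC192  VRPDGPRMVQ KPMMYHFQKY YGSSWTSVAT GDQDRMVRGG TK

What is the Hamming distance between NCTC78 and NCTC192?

Differing sites — 1:S/V; 2:W/R; 10:E/Q; 14:P/M; 17:C/F; 24:D/S; 31:Q/G; 35:K/R; 36:Q/M; 39:A/G; 41:E/T.
That gives 11 mismatches out of 42 aligned sites, so the Hamming distance is 11.

11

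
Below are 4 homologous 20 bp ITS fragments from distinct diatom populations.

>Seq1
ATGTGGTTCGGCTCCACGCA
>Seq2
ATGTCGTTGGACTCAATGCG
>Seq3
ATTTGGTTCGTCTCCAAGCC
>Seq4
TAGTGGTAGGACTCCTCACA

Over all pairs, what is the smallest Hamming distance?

Pairwise Hamming distances:
  Seq1 vs Seq2: 6
  Seq1 vs Seq3: 4
  Seq1 vs Seq4: 7
  Seq2 vs Seq3: 7
  Seq2 vs Seq4: 9
  Seq3 vs Seq4: 10
The smallest is 4, between Seq1 and Seq3.

4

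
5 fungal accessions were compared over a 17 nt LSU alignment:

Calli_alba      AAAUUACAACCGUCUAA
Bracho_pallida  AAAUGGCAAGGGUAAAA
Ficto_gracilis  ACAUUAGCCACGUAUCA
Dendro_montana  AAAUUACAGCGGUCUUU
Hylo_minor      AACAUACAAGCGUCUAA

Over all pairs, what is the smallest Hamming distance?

Pairwise Hamming distances:
  Calli_alba vs Bracho_pallida: 6
  Calli_alba vs Ficto_gracilis: 7
  Calli_alba vs Dendro_montana: 4
  Calli_alba vs Hylo_minor: 3
  Bracho_pallida vs Ficto_gracilis: 10
  Bracho_pallida vs Dendro_montana: 8
  Bracho_pallida vs Hylo_minor: 7
  Ficto_gracilis vs Dendro_montana: 9
  Ficto_gracilis vs Hylo_minor: 9
  Dendro_montana vs Hylo_minor: 7
The smallest is 3, between Calli_alba and Hylo_minor.

3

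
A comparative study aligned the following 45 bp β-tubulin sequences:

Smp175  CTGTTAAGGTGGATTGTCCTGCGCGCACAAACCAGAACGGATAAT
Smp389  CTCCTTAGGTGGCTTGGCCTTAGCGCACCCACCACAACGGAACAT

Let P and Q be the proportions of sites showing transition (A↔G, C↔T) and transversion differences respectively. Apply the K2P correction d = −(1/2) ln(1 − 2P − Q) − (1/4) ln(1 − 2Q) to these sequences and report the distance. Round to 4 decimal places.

0.3383

Differing sites — 3:G/C (Tv); 4:T/C (Ti); 6:A/T (Tv); 13:A/C (Tv); 17:T/G (Tv); 21:G/T (Tv); 22:C/A (Tv); 29:A/C (Tv); 30:A/C (Tv); 35:G/C (Tv); 42:T/A (Tv); 43:A/C (Tv).
Of the 12 differences, 1 transition and 11 transversions over 45 sites: P = 1/45 = 0.022222, Q = 11/45 = 0.244444.
d = −0.5·ln(0.711112) − 0.25·ln(0.511112) = −0.5·(-0.340925) − 0.25·(-0.671167) = 0.3383.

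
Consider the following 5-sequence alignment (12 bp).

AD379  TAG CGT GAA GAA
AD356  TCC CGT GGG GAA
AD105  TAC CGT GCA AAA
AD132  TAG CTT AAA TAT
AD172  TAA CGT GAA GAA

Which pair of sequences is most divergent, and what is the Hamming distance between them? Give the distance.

Pairwise Hamming distances:
  AD379 vs AD356: 4
  AD379 vs AD105: 3
  AD379 vs AD132: 4
  AD379 vs AD172: 1
  AD356 vs AD105: 4
  AD356 vs AD132: 8
  AD356 vs AD172: 4
  AD105 vs AD132: 6
  AD105 vs AD172: 3
  AD132 vs AD172: 5
The largest is 8, between AD356 and AD132.

8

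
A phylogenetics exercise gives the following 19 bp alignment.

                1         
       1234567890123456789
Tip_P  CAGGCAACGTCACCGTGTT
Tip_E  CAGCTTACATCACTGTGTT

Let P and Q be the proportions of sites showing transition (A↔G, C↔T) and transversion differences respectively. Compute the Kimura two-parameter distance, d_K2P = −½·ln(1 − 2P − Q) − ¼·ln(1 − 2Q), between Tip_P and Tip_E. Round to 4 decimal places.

0.3324

The sequences differ at positions 4 (G/C, transversion), 5 (C/T, transition), 6 (A/T, transversion), 9 (G/A, transition), 14 (C/T, transition).
Of the 5 differences, 3 transitions and 2 transversions over 19 sites: P = 3/19 = 0.157895, Q = 2/19 = 0.105263.
d = −0.5·ln(0.578947) − 0.25·ln(0.789474) = −0.5·(-0.546544) − 0.25·(-0.236388) = 0.3324.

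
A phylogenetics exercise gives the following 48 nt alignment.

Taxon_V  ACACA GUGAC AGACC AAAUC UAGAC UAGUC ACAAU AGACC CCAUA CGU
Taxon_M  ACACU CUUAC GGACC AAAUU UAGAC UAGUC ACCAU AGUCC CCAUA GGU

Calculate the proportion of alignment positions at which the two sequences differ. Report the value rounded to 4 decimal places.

Mismatches occur at site 5 (A/U), site 6 (G/C), site 8 (G/U), site 11 (A/G), site 20 (C/U), site 33 (A/C), site 38 (A/U), site 46 (C/G).
There are 8 differences over 48 sites, so p = 8/48 = 0.1667.

0.1667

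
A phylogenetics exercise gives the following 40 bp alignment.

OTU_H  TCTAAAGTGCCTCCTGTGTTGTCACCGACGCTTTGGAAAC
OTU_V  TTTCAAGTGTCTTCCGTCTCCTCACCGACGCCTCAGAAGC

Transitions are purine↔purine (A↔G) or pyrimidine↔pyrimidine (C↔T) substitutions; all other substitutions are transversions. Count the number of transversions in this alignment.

The sequences differ at positions 2 (C/T, transition), 4 (A/C, transversion), 10 (C/T, transition), 13 (C/T, transition), 15 (T/C, transition), 18 (G/C, transversion), 20 (T/C, transition), 21 (G/C, transversion), 32 (T/C, transition), 34 (T/C, transition), 35 (G/A, transition), 39 (A/G, transition).
Of the 12 differences, 9 transitions and 3 transversions, so the answer is 3.

3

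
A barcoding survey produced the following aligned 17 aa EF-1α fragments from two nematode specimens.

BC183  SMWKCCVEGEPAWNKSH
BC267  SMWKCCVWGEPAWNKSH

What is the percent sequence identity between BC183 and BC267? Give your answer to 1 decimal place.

94.1%

The sequences differ at position 8 (E/W).
16 of the 17 sites match, so the percent identity is 16/17 × 100 = 94.1%.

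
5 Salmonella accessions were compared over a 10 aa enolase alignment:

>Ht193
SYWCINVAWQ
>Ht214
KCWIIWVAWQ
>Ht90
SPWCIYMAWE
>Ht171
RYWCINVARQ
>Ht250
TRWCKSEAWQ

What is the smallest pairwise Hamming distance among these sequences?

Pairwise Hamming distances:
  Ht193 vs Ht214: 4
  Ht193 vs Ht90: 4
  Ht193 vs Ht171: 2
  Ht193 vs Ht250: 5
  Ht214 vs Ht90: 6
  Ht214 vs Ht171: 5
  Ht214 vs Ht250: 6
  Ht90 vs Ht171: 6
  Ht90 vs Ht250: 6
  Ht171 vs Ht250: 6
The smallest is 2, between Ht193 and Ht171.

2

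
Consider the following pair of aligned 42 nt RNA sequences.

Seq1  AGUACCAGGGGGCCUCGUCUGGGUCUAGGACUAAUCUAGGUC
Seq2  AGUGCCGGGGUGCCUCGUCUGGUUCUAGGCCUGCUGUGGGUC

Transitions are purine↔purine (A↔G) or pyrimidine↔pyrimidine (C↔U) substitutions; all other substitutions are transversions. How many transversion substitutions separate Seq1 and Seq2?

The sequences differ at positions 4 (A/G, transition), 7 (A/G, transition), 11 (G/U, transversion), 23 (G/U, transversion), 30 (A/C, transversion), 33 (A/G, transition), 34 (A/C, transversion), 36 (C/G, transversion), 38 (A/G, transition).
Of the 9 differences, 4 transitions and 5 transversions, so the answer is 5.

5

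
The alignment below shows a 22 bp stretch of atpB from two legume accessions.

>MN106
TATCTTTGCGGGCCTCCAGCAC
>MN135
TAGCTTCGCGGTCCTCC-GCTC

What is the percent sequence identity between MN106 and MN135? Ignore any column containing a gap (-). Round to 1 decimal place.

81.0%

Excluding the 1 gap column leaves 21 comparable sites.
The sequences differ at positions 3 (T/G), 7 (T/C), 12 (G/T), 21 (A/T).
17 of the 21 comparable sites match, so the percent identity is 17/21 × 100 = 81.0%.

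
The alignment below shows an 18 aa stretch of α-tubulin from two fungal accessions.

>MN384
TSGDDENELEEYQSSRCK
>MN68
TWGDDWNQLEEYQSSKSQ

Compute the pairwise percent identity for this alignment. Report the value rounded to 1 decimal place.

66.7%

The sequences differ at positions 2 (S/W), 6 (E/W), 8 (E/Q), 16 (R/K), 17 (C/S), 18 (K/Q).
12 of the 18 sites match, so the percent identity is 12/18 × 100 = 66.7%.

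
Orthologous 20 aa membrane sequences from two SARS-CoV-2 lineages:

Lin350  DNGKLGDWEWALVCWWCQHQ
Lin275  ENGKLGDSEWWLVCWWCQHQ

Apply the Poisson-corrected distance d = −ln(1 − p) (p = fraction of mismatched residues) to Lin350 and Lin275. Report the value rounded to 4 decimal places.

0.1625

Differing sites — 1:D/E; 8:W/S; 11:A/W.
p = 3/20 = 0.150000.
d = −ln(1 − 0.150000) = −ln(0.850000) = 0.1625.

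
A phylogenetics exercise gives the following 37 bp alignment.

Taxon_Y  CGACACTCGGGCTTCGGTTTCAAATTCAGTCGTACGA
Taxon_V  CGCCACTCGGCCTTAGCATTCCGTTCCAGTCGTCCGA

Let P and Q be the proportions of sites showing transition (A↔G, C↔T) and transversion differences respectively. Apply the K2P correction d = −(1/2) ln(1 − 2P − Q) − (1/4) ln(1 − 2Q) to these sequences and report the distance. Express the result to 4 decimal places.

Differing sites — 3:A/C (Tv); 11:G/C (Tv); 15:C/A (Tv); 17:G/C (Tv); 18:T/A (Tv); 22:A/C (Tv); 23:A/G (Ti); 24:A/T (Tv); 26:T/C (Ti); 34:A/C (Tv).
Of the 10 differences, 2 transitions and 8 transversions over 37 sites: P = 2/37 = 0.054054, Q = 8/37 = 0.216216.
d = −0.5·ln(0.675676) − 0.25·ln(0.567568) = −0.5·(-0.392042) − 0.25·(-0.566395) = 0.3376.

0.3376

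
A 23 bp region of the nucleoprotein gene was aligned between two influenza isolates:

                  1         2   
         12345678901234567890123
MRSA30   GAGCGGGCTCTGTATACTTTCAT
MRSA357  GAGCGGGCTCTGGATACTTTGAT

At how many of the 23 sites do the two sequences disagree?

The sequences differ at positions 13 (T/G), 21 (C/G).
That gives 2 mismatches out of 23 aligned sites, so the Hamming distance is 2.

2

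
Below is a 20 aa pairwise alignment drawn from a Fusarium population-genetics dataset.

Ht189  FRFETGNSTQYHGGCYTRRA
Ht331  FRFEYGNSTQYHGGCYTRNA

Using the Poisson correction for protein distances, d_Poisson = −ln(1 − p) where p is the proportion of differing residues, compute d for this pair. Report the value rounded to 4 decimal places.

The sequences differ at positions 5 (T/Y), 19 (R/N).
p = 2/20 = 0.100000.
d = −ln(1 − 0.100000) = −ln(0.900000) = 0.1054.

0.1054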